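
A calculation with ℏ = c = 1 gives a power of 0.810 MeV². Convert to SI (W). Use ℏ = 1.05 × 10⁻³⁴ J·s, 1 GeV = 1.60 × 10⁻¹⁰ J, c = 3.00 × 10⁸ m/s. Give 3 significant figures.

Power is [E]/[T] = [E]²/ℏ.
1 GeV² → 1/ℏ × (1 GeV in J)² = 2.44 × 10¹⁴ W.
Convert the energy scale: 0.810 MeV² = 8.10 × 10⁻⁷ GeV².
Result: 8.10 × 10⁻⁷ × 2.44 × 10¹⁴ = 1.97 × 10⁸ W.

1.97 × 10⁸ W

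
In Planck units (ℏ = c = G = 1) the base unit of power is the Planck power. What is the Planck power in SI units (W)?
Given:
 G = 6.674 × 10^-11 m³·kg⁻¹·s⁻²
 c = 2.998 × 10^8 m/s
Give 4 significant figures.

P_P = c⁵/G
  = 2.422 × 10^42 / 6.674 × 10^-11
  = 3.629 × 10^52 W

3.629 × 10^52 W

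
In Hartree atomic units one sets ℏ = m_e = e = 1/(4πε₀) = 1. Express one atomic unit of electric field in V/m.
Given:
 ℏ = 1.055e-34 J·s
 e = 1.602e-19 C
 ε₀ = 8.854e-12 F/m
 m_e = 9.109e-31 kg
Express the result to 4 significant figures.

5.131e11 V/m

E_au = E_h/(e a₀) = m_e²e⁵/((4πε₀)³ℏ⁴)
E_h = 4.354e-18 J
a₀ = 5.297e-11 m
E_h/(e·a₀) = 5.131e11 V/m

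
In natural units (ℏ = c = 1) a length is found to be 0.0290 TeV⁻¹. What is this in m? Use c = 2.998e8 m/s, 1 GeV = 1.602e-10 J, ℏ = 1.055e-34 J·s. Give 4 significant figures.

A length is [E]⁻¹ in ℏ=c=1; restore one factor of ℏc.
1 GeV⁻¹ → ℏc × (1 GeV in J)⁻¹ = 1.974e-16 m.
Convert the energy scale: 0.0290 TeV⁻¹ = 2.90e-5 GeV⁻¹.
Result: 2.90e-5 × 1.974e-16 = 5.726e-21 m.

5.726e-21 m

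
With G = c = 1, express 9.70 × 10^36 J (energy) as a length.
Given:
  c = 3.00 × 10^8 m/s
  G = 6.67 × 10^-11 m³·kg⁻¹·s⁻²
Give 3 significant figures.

7.99 × 10^-8 m

Energy → length via G/c⁴.
9.70 × 10^36 J × (G/c⁴) = 7.99 × 10^-8 m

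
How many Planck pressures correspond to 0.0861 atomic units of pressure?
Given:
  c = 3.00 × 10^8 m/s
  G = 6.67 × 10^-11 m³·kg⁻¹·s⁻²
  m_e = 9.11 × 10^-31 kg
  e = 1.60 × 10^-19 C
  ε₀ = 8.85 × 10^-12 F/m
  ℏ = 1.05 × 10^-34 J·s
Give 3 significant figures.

atomic unit of pressure: P_au = E_h/a₀³ = m_e⁴e¹⁰/((4πε₀)⁵ℏ⁸) = 3.01 × 10^13 Pa
Planck pressure: p_P = c⁷/(ℏG²) = 4.68 × 10^113 Pa
0.0861 × 3.01 × 10^13 / 4.68 × 10^113 = 5.54 × 10^-102

5.54 × 10^-102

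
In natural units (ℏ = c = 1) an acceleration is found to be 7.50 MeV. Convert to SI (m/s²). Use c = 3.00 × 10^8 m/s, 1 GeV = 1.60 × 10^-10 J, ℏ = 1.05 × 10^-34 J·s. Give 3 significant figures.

Acceleration is [L]/[T]² = c·[E]/ℏ.
1 GeV → c/ℏ × (1 GeV in J) = 4.57 × 10^32 m/s².
Convert the energy scale: 7.50 MeV = 7.50 × 10^-3 GeV.
Result: 7.50 × 10^-3 × 4.57 × 10^32 = 3.43 × 10^30 m/s².

3.43 × 10^30 m/s²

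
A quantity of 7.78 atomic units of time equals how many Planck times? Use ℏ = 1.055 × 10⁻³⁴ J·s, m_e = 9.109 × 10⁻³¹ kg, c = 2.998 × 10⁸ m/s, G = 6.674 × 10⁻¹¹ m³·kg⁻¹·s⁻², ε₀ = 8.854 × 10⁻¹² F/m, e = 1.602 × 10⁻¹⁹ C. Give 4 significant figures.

3.496 × 10²⁷

atomic unit of time: τ_au = (4πε₀)²ℏ³/(m_e e⁴) = 2.423 × 10⁻¹⁷ s
Planck time: t_P = √(ℏG/c⁵) = 5.392 × 10⁻⁴⁴ s
7.78 × 2.423 × 10⁻¹⁷ / 5.392 × 10⁻⁴⁴ = 3.496 × 10²⁷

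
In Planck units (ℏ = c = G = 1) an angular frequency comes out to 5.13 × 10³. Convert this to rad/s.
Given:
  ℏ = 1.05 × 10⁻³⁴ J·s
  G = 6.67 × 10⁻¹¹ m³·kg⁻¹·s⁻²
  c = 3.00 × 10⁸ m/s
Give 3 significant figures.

9.56 × 10⁴⁶ rad/s

One Planck angular frequency: ω_P = √(c⁵/(ℏG)) = 1.86 × 10⁴³ rad/s.
5.13 × 10³ × 1.86 × 10⁴³ rad/s = 9.56 × 10⁴⁶ rad/s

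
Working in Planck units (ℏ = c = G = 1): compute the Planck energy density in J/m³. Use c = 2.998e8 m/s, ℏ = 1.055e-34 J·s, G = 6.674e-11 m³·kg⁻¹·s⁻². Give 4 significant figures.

The unique combination of the constants set to 1 with dimensions of energy density is u_P = c⁷/(ℏG²).
  = 2.177e59 / 4.699e-55
  = 4.632e113 J/m³

4.632e113 J/m³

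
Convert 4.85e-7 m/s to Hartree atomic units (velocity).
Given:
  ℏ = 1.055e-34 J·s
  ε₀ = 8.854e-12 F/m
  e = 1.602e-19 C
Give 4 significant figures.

2.218e-13

atomic unit of velocity: v_au = e²/(4πε₀ℏ) = 2.186e6 m/s.
4.85e-7 / 2.186e6 = 2.218e-13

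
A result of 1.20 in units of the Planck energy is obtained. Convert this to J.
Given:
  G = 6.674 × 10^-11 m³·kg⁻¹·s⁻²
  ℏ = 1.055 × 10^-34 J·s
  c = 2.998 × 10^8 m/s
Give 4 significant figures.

2.348 × 10^9 J

One Planck energy: E_P = √(ℏc⁵/G) = 1.957 × 10^9 J.
1.20 × 1.957 × 10^9 J = 2.348 × 10^9 J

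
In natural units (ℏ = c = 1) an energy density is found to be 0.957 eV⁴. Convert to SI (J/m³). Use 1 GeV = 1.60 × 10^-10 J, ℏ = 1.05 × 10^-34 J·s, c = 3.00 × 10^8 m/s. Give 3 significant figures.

[E]/[L]³ = [E]⁴/(ℏc)³; restore (ℏc)⁻³.
1 GeV⁴ → 1/(ℏc)³ × (1 GeV in J)⁴ = 2.10 × 10^37 J/m³.
Convert the energy scale: 0.957 eV⁴ = 9.57 × 10^-37 GeV⁴.
Result: 9.57 × 10^-37 × 2.10 × 10^37 = 20.1 J/m³.

20.1 J/m³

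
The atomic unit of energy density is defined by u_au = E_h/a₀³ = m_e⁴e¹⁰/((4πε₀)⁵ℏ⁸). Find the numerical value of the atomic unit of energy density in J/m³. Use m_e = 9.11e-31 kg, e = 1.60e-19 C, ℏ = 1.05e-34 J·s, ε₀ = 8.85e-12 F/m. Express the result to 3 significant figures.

3.01e13 J/m³

u_au = E_h/a₀³ = m_e⁴e¹⁰/((4πε₀)⁵ℏ⁸)
E_h = 4.38e-18 J
a₀ = 5.26e-11 m
E_h/a₀³ = 3.01e13 J/m³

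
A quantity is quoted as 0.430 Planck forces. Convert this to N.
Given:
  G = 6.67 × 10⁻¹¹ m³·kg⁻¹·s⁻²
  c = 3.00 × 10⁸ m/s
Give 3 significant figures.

One Planck force: F_P = c⁴/G = 1.21 × 10⁴⁴ N.
0.430 × 1.21 × 10⁴⁴ N = 5.22 × 10⁴³ N

5.22 × 10⁴³ N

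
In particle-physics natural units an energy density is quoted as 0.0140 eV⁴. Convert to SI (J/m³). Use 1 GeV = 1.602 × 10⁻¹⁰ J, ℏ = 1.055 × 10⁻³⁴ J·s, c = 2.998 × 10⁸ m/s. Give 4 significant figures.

[E]/[L]³ = [E]⁴/(ℏc)³; restore (ℏc)⁻³.
1 GeV⁴ → 1/(ℏc)³ × (1 GeV in J)⁴ = 2.082 × 10³⁷ J/m³.
Convert the energy scale: 0.0140 eV⁴ = 1.40 × 10⁻³⁸ GeV⁴.
Result: 1.40 × 10⁻³⁸ × 2.082 × 10³⁷ = 0.2914 J/m³.

0.2914 J/m³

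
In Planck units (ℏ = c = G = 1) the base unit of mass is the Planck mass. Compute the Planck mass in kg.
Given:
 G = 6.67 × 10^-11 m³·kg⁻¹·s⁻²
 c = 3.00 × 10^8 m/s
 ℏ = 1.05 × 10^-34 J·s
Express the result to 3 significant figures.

m_P = √(ℏc/G)
  = √(4.72 × 10^-16)
  = 2.17 × 10^-8 kg

2.17 × 10^-8 kg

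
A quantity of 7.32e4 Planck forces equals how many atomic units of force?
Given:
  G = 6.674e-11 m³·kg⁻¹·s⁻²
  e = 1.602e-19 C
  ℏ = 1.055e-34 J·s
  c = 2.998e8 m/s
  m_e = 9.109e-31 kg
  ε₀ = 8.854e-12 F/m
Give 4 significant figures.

Planck force: F_P = c⁴/G = 1.210e44 N
atomic unit of force: F_au = E_h/a₀ = m_e²e⁶/((4πε₀)³ℏ⁴) = 8.220e-8 N
7.32e4 × 1.210e44 / 8.220e-8 = 1.078e56

1.078e56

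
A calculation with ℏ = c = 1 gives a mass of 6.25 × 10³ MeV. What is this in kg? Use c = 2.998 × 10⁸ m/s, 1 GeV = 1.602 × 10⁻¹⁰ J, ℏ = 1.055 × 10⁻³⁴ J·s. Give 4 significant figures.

1.114 × 10⁻²⁶ kg

Mass is [E]/c²; divide by c².
1 GeV → 1/c² × (1 GeV in J) = 1.782 × 10⁻²⁷ kg.
Convert the energy scale: 6.25 × 10³ MeV = 6.25 GeV.
Result: 6.25 × 1.782 × 10⁻²⁷ = 1.114 × 10⁻²⁶ kg.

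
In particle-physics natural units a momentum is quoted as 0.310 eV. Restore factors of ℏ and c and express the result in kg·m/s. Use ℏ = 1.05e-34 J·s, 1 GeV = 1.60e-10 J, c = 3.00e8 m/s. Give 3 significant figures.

1.65e-28 kg·m/s

Momentum is [E]/c; divide by c.
1 GeV → 1/c × (1 GeV in J) = 5.33e-19 kg·m/s.
Convert the energy scale: 0.310 eV = 3.10e-10 GeV.
Result: 3.10e-10 × 5.33e-19 = 1.65e-28 kg·m/s.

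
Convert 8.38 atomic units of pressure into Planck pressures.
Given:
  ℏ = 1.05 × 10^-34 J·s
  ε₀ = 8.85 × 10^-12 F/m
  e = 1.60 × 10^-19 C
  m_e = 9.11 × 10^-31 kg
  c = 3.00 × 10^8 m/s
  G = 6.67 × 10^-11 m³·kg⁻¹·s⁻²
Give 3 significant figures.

5.39 × 10^-100

atomic unit of pressure: P_au = E_h/a₀³ = m_e⁴e¹⁰/((4πε₀)⁵ℏ⁸) = 3.01 × 10^13 Pa
Planck pressure: p_P = c⁷/(ℏG²) = 4.68 × 10^113 Pa
8.38 × 3.01 × 10^13 / 4.68 × 10^113 = 5.39 × 10^-100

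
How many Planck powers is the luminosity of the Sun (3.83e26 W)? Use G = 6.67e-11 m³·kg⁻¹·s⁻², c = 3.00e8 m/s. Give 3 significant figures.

1.05e-26

Planck power: P_P = c⁵/G = 3.64e52 W.
3.83e26 / 3.64e52 = 1.05e-26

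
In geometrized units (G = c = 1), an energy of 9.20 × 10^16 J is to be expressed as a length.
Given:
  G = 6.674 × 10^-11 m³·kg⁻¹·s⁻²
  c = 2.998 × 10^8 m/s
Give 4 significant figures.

Energy → length via G/c⁴.
9.20 × 10^16 J × (G/c⁴) = 7.601 × 10^-28 m

7.601 × 10^-28 m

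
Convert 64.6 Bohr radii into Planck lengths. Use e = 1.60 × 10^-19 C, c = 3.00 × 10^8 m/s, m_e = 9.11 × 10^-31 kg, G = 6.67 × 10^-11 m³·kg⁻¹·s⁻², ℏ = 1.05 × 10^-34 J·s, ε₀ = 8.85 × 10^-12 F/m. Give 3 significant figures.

Bohr radius: a₀ = 4πε₀ℏ²/(m_e e²) = 5.26 × 10^-11 m
Planck length: ℓ_P = √(ℏG/c³) = 1.61 × 10^-35 m
64.6 × 5.26 × 10^-11 / 1.61 × 10^-35 = 2.11 × 10^26

2.11 × 10^26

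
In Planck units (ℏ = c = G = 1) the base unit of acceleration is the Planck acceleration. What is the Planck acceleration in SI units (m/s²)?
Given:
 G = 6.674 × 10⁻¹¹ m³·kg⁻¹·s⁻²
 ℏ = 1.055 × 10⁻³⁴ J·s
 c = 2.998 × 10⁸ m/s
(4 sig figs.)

5.560 × 10⁵¹ m/s²

a_P = √(c⁷/(ℏG))
  = √(3.092 × 10¹⁰³)
  = 5.560 × 10⁵¹ m/s²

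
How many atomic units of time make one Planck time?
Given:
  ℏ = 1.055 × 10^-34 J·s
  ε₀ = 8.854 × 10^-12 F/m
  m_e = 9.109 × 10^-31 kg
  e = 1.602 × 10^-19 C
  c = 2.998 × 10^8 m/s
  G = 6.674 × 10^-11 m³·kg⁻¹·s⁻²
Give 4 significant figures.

2.225 × 10^-27

Planck time: t_P = √(ℏG/c⁵) = 5.392 × 10^-44 s
atomic unit of time: τ_au = (4πε₀)²ℏ³/(m_e e⁴) = 2.423 × 10^-17 s
ratio = 5.392 × 10^-44 / 2.423 × 10^-17 = 2.225 × 10^-27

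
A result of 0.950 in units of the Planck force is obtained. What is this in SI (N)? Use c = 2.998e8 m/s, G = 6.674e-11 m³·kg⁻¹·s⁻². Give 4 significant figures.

One Planck force: F_P = c⁴/G = 1.210e44 N.
0.950 × 1.210e44 N = 1.150e44 N

1.150e44 N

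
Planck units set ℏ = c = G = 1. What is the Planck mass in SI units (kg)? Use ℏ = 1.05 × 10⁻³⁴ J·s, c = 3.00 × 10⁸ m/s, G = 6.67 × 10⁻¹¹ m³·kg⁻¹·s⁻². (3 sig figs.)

From ℏ = c = G = 1 the mass scale is m_P = √(ℏc/G).
  = √(4.72 × 10⁻¹⁶)
  = 2.17 × 10⁻⁸ kg

2.17 × 10⁻⁸ kg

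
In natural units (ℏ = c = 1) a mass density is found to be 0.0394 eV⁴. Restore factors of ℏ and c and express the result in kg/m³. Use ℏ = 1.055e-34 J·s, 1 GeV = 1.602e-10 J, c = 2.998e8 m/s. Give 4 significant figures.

9.125e-18 kg/m³

Mass density is [E]/(c²[L]³) = [E]⁴/(ℏ³c⁵).
1 GeV⁴ → 1/(ℏ³c⁵) × (1 GeV in J)⁴ = 2.316e20 kg/m³.
Convert the energy scale: 0.0394 eV⁴ = 3.94e-38 GeV⁴.
Result: 3.94e-38 × 2.316e20 = 9.125e-18 kg/m³.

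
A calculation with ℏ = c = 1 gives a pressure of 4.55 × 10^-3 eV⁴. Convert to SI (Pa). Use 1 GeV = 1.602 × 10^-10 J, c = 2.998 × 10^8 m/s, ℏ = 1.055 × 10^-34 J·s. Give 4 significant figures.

0.09471 Pa

Pressure is [E]/[L]³ = [E]⁴/(ℏc)³.
1 GeV⁴ → 1/(ℏc)³ × (1 GeV in J)⁴ = 2.082 × 10^37 Pa.
Convert the energy scale: 4.55 × 10^-3 eV⁴ = 4.55 × 10^-39 GeV⁴.
Result: 4.55 × 10^-39 × 2.082 × 10^37 = 0.09471 Pa.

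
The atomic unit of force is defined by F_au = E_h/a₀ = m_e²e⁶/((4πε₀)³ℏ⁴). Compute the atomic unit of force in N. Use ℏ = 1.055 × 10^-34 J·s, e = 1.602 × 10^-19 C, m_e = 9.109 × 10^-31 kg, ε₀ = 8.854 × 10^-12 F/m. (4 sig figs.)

F_au = E_h/a₀ = m_e²e⁶/((4πε₀)³ℏ⁴)
E_h = 4.354 × 10^-18 J
a₀ = 5.297 × 10^-11 m
E_h/a₀ = 8.220 × 10^-8 N

8.220 × 10^-8 N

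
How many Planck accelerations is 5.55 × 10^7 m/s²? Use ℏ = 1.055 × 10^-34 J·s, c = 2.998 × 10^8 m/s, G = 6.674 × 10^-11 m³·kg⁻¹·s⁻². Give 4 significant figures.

Planck acceleration: a_P = √(c⁷/(ℏG)) = 5.560 × 10^51 m/s².
5.55 × 10^7 / 5.560 × 10^51 = 9.982 × 10^-45

9.982 × 10^-45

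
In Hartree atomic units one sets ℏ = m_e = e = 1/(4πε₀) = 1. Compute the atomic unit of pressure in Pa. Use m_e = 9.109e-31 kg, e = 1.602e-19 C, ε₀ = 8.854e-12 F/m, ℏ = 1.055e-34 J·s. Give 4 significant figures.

2.929e13 Pa

P_au = E_h/a₀³ = m_e⁴e¹⁰/((4πε₀)⁵ℏ⁸)
E_h = 4.354e-18 J
a₀ = 5.297e-11 m
E_h/a₀³ = 2.929e13 Pa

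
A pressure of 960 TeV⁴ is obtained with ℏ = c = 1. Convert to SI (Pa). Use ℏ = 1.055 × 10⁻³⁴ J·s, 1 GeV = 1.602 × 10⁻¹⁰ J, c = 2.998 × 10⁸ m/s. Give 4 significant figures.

1.998 × 10⁵² Pa

Pressure is [E]/[L]³ = [E]⁴/(ℏc)³.
1 GeV⁴ → 1/(ℏc)³ × (1 GeV in J)⁴ = 2.082 × 10³⁷ Pa.
Convert the energy scale: 960 TeV⁴ = 9.60 × 10¹⁴ GeV⁴.
Result: 9.60 × 10¹⁴ × 2.082 × 10³⁷ = 1.998 × 10⁵² Pa.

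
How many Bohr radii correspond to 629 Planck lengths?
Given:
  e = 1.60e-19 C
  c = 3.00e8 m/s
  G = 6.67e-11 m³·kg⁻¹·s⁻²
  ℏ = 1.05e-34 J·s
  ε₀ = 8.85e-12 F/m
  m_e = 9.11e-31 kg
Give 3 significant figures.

1.93e-22

Planck length: ℓ_P = √(ℏG/c³) = 1.61e-35 m
Bohr radius: a₀ = 4πε₀ℏ²/(m_e e²) = 5.26e-11 m
629 × 1.61e-35 / 5.26e-11 = 1.93e-22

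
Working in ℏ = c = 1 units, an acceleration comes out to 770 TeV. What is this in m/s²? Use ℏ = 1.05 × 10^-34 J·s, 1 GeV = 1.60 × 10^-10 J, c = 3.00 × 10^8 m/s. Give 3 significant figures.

Acceleration is [L]/[T]² = c·[E]/ℏ.
1 GeV → c/ℏ × (1 GeV in J) = 4.57 × 10^32 m/s².
Convert the energy scale: 770 TeV = 7.70 × 10^5 GeV.
Result: 7.70 × 10^5 × 4.57 × 10^32 = 3.52 × 10^38 m/s².

3.52 × 10^38 m/s²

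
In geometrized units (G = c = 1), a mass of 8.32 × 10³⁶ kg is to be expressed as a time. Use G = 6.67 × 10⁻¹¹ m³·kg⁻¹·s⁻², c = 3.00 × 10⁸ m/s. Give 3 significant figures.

Mass → time via G/c³.
8.32 × 10³⁶ kg × (G/c³) = 20.6 s

20.6 s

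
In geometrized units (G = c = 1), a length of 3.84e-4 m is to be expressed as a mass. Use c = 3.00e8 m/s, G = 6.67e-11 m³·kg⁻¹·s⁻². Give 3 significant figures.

Length → mass via c²/G.
3.84e-4 m × (c²/G) = 5.18e23 kg

5.18e23 kg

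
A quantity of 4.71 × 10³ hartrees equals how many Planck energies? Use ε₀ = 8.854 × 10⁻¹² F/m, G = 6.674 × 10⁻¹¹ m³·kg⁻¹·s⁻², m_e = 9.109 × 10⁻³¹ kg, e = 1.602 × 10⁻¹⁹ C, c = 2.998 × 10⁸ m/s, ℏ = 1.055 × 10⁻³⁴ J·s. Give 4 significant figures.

hartree: E_h = m_e e⁴/(4πε₀ℏ)² = 4.354 × 10⁻¹⁸ J
Planck energy: E_P = √(ℏc⁵/G) = 1.957 × 10⁹ J
4.71 × 10³ × 4.354 × 10⁻¹⁸ / 1.957 × 10⁹ = 1.048 × 10⁻²³

1.048 × 10⁻²³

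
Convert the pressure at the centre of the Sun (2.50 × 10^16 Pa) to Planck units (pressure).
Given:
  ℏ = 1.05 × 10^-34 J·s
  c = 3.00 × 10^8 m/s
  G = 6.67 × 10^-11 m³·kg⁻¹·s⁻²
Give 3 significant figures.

5.34 × 10^-98

Planck pressure: p_P = c⁷/(ℏG²) = 4.68 × 10^113 Pa.
2.50 × 10^16 / 4.68 × 10^113 = 5.34 × 10^-98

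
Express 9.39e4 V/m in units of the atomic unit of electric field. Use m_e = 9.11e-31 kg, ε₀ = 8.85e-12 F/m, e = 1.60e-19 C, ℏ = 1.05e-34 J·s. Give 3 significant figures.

1.80e-7

atomic unit of electric field: E_au = E_h/(e a₀) = m_e²e⁵/((4πε₀)³ℏ⁴) = 5.20e11 V/m.
9.39e4 / 5.20e11 = 1.80e-7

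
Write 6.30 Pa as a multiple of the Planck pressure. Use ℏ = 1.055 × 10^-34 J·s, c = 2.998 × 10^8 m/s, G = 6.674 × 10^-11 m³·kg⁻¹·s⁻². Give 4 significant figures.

Planck pressure: p_P = c⁷/(ℏG²) = 4.632 × 10^113 Pa.
6.30 / 4.632 × 10^113 = 1.360 × 10^-113

1.360 × 10^-113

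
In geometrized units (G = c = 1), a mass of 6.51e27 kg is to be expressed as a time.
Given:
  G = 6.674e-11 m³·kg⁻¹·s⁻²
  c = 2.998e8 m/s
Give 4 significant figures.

1.612e-8 s

Mass → time via G/c³.
6.51e27 kg × (G/c³) = 1.612e-8 s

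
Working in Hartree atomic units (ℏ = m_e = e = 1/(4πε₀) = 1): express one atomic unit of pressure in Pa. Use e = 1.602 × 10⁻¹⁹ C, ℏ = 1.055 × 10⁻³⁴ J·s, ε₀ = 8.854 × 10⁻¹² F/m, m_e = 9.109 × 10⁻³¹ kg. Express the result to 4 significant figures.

2.929 × 10¹³ Pa

The unique combination of the constants set to 1 with dimensions of pressure is P_au = E_h/a₀³ = m_e⁴e¹⁰/((4πε₀)⁵ℏ⁸).
E_h = 4.354 × 10⁻¹⁸ J
a₀ = 5.297 × 10⁻¹¹ m
E_h/a₀³ = 2.929 × 10¹³ Pa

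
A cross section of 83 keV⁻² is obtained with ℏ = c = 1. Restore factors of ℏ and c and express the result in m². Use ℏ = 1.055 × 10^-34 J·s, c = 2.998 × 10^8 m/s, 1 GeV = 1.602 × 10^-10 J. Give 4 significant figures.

Area is [L]² = [E]⁻²·(ℏc)²; restore (ℏc)².
1 GeV⁻² → (ℏc)² × (1 GeV in J)⁻² = 3.898 × 10^-32 m².
Convert the energy scale: 83 keV⁻² = 8.30 × 10^13 GeV⁻².
Result: 8.30 × 10^13 × 3.898 × 10^-32 = 3.235 × 10^-18 m².

3.235 × 10^-18 m²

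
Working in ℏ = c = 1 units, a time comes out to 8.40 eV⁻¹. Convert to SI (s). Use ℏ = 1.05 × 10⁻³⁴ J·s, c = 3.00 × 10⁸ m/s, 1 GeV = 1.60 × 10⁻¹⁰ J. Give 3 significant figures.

A time is [E]⁻¹ in ℏ=c=1; restore one factor of ℏ.
1 GeV⁻¹ → ℏ × (1 GeV in J)⁻¹ = 6.56 × 10⁻²⁵ s.
Convert the energy scale: 8.40 eV⁻¹ = 8.40 × 10⁹ GeV⁻¹.
Result: 8.40 × 10⁹ × 6.56 × 10⁻²⁵ = 5.51 × 10⁻¹⁵ s.

5.51 × 10⁻¹⁵ s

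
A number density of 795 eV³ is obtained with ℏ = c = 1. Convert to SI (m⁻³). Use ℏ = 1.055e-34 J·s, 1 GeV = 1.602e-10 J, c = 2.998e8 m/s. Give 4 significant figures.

Number density is [L]⁻³ = [E]³/(ℏc)³.
1 GeV³ → 1/(ℏc)³ × (1 GeV in J)³ = 1.299e47 m⁻³.
Convert the energy scale: 795 eV³ = 7.95e-25 GeV³.
Result: 7.95e-25 × 1.299e47 = 1.033e23 m⁻³.

1.033e23 m⁻³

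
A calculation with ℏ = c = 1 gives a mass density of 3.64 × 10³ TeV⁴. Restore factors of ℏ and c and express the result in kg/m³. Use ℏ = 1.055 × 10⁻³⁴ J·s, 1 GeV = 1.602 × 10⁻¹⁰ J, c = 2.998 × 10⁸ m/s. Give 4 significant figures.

8.430 × 10³⁵ kg/m³

Mass density is [E]/(c²[L]³) = [E]⁴/(ℏ³c⁵).
1 GeV⁴ → 1/(ℏ³c⁵) × (1 GeV in J)⁴ = 2.316 × 10²⁰ kg/m³.
Convert the energy scale: 3.64 × 10³ TeV⁴ = 3.64 × 10¹⁵ GeV⁴.
Result: 3.64 × 10¹⁵ × 2.316 × 10²⁰ = 8.430 × 10³⁵ kg/m³.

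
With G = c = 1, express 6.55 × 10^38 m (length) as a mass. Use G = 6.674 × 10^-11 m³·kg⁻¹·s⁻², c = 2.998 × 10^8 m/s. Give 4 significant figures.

Length → mass via c²/G.
6.55 × 10^38 m × (c²/G) = 8.821 × 10^65 kg

8.821 × 10^65 kg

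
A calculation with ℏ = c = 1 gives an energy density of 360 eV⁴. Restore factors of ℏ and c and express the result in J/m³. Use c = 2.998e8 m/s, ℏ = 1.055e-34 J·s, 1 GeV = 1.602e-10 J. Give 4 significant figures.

7.494e3 J/m³

[E]/[L]³ = [E]⁴/(ℏc)³; restore (ℏc)⁻³.
1 GeV⁴ → 1/(ℏc)³ × (1 GeV in J)⁴ = 2.082e37 J/m³.
Convert the energy scale: 360 eV⁴ = 3.60e-34 GeV⁴.
Result: 3.60e-34 × 2.082e37 = 7.494e3 J/m³.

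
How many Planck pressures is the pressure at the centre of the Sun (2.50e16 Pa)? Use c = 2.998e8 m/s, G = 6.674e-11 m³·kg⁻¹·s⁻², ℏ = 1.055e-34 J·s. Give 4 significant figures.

Planck pressure: p_P = c⁷/(ℏG²) = 4.632e113 Pa.
2.50e16 / 4.632e113 = 5.397e-98

5.397e-98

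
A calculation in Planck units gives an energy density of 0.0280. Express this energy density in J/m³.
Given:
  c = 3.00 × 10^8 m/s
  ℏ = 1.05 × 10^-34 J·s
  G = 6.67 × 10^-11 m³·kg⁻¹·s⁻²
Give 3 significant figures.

One Planck energy density: u_P = c⁷/(ℏG²) = 4.68 × 10^113 J/m³.
0.0280 × 4.68 × 10^113 J/m³ = 1.31 × 10^112 J/m³

1.31 × 10^112 J/m³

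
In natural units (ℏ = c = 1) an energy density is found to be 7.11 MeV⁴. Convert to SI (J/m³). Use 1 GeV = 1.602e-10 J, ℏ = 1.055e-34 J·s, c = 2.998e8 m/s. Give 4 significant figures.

1.480e26 J/m³

[E]/[L]³ = [E]⁴/(ℏc)³; restore (ℏc)⁻³.
1 GeV⁴ → 1/(ℏc)³ × (1 GeV in J)⁴ = 2.082e37 J/m³.
Convert the energy scale: 7.11 MeV⁴ = 7.11e-12 GeV⁴.
Result: 7.11e-12 × 2.082e37 = 1.480e26 J/m³.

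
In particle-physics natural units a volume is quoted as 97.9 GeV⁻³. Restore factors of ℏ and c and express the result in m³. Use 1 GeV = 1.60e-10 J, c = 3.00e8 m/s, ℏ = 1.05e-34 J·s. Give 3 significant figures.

Volume is [L]³ = [E]⁻³·(ℏc)³.
1 GeV⁻³ → (ℏc)³ × (1 GeV in J)⁻³ = 7.63e-48 m³.
Result: 97.9 × 7.63e-48 = 7.47e-46 m³.

7.47e-46 m³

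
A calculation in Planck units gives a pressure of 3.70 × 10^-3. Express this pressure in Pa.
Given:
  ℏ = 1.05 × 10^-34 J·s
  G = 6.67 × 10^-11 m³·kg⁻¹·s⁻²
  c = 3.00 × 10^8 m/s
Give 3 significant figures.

1.73 × 10^111 Pa

One Planck pressure: p_P = c⁷/(ℏG²) = 4.68 × 10^113 Pa.
3.70 × 10^-3 × 4.68 × 10^113 Pa = 1.73 × 10^111 Pa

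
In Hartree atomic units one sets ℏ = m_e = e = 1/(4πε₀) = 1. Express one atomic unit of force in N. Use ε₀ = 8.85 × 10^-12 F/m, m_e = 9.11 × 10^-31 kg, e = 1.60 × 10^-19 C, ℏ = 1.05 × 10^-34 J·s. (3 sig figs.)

F_au = E_h/a₀ = m_e²e⁶/((4πε₀)³ℏ⁴)
E_h = 4.38 × 10^-18 J
a₀ = 5.26 × 10^-11 m
E_h/a₀ = 8.33 × 10^-8 N

8.33 × 10^-8 N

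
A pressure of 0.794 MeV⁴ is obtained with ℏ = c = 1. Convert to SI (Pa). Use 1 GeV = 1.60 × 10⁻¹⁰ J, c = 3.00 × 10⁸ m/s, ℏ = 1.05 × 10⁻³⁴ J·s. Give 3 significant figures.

1.66 × 10²⁵ Pa

Pressure is [E]/[L]³ = [E]⁴/(ℏc)³.
1 GeV⁴ → 1/(ℏc)³ × (1 GeV in J)⁴ = 2.10 × 10³⁷ Pa.
Convert the energy scale: 0.794 MeV⁴ = 7.94 × 10⁻¹³ GeV⁴.
Result: 7.94 × 10⁻¹³ × 2.10 × 10³⁷ = 1.66 × 10²⁵ Pa.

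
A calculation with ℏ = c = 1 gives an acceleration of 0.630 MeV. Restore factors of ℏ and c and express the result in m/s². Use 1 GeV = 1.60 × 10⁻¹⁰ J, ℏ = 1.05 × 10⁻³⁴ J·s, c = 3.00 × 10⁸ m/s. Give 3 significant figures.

Acceleration is [L]/[T]² = c·[E]/ℏ.
1 GeV → c/ℏ × (1 GeV in J) = 4.57 × 10³² m/s².
Convert the energy scale: 0.630 MeV = 6.30 × 10⁻⁴ GeV.
Result: 6.30 × 10⁻⁴ × 4.57 × 10³² = 2.88 × 10²⁹ m/s².

2.88 × 10²⁹ m/s²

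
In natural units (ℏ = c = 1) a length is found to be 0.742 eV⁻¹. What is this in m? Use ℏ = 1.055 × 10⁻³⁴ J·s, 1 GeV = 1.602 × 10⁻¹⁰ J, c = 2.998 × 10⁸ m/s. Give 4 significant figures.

1.465 × 10⁻⁷ m

A length is [E]⁻¹ in ℏ=c=1; restore one factor of ℏc.
1 GeV⁻¹ → ℏc × (1 GeV in J)⁻¹ = 1.974 × 10⁻¹⁶ m.
Convert the energy scale: 0.742 eV⁻¹ = 7.42 × 10⁸ GeV⁻¹.
Result: 7.42 × 10⁸ × 1.974 × 10⁻¹⁶ = 1.465 × 10⁻⁷ m.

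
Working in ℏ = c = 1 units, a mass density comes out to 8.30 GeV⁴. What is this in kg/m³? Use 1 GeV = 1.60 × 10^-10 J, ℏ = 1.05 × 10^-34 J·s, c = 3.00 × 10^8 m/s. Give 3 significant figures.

1.93 × 10^21 kg/m³

Mass density is [E]/(c²[L]³) = [E]⁴/(ℏ³c⁵).
1 GeV⁴ → 1/(ℏ³c⁵) × (1 GeV in J)⁴ = 2.33 × 10^20 kg/m³.
Result: 8.30 × 2.33 × 10^20 = 1.93 × 10^21 kg/m³.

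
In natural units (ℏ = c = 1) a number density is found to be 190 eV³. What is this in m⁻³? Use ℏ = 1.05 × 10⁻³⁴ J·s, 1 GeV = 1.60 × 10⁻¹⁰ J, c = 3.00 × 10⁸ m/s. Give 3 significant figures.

2.49 × 10²² m⁻³

Number density is [L]⁻³ = [E]³/(ℏc)³.
1 GeV³ → 1/(ℏc)³ × (1 GeV in J)³ = 1.31 × 10⁴⁷ m⁻³.
Convert the energy scale: 190 eV³ = 1.90 × 10⁻²⁵ GeV³.
Result: 1.90 × 10⁻²⁵ × 1.31 × 10⁴⁷ = 2.49 × 10²² m⁻³.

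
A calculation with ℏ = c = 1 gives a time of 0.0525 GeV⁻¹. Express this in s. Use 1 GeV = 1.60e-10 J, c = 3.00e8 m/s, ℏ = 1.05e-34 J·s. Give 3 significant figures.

A time is [E]⁻¹ in ℏ=c=1; restore one factor of ℏ.
1 GeV⁻¹ → ℏ × (1 GeV in J)⁻¹ = 6.56e-25 s.
Result: 0.0525 × 6.56e-25 = 3.45e-26 s.

3.45e-26 s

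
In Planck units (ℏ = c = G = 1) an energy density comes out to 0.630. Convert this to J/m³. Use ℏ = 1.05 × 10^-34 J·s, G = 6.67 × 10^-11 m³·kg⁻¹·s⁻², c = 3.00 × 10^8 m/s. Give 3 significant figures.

One Planck energy density: u_P = c⁷/(ℏG²) = 4.68 × 10^113 J/m³.
0.630 × 4.68 × 10^113 J/m³ = 2.95 × 10^113 J/m³

2.95 × 10^113 J/m³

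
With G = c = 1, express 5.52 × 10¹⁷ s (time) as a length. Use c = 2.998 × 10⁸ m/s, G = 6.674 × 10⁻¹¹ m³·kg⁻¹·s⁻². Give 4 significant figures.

Time → length via c.
5.52 × 10¹⁷ s × (c) = 1.655 × 10²⁶ m

1.655 × 10²⁶ m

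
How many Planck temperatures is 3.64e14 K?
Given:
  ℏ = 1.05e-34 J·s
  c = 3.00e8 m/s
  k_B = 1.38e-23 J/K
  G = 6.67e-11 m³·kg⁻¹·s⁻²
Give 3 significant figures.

2.57e-18

Planck temperature: T_P = √(ℏc⁵/G) / k_B = 1.42e32 K.
3.64e14 / 1.42e32 = 2.57e-18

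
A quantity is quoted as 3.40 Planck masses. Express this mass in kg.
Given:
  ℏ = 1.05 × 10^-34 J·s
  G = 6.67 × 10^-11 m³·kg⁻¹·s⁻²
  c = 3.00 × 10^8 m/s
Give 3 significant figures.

One Planck mass: m_P = √(ℏc/G) = 2.17 × 10^-8 kg.
3.40 × 2.17 × 10^-8 kg = 7.39 × 10^-8 kg

7.39 × 10^-8 kg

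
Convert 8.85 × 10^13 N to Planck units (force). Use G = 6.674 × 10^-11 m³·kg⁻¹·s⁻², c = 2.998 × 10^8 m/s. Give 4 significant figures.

7.311 × 10^-31

Planck force: F_P = c⁴/G = 1.210 × 10^44 N.
8.85 × 10^13 / 1.210 × 10^44 = 7.311 × 10^-31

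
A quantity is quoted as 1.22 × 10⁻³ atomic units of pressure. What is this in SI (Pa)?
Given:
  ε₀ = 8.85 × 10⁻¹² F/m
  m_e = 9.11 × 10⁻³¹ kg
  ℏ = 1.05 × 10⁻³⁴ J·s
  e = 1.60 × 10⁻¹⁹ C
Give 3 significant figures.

One atomic unit of pressure: P_au = E_h/a₀³ = m_e⁴e¹⁰/((4πε₀)⁵ℏ⁸) = 3.01 × 10¹³ Pa.
1.22 × 10⁻³ × 3.01 × 10¹³ Pa = 3.68 × 10¹⁰ Pa

3.68 × 10¹⁰ Pa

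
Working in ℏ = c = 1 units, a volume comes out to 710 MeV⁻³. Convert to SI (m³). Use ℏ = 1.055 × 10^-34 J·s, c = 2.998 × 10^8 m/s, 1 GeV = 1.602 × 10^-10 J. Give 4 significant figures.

Volume is [L]³ = [E]⁻³·(ℏc)³.
1 GeV⁻³ → (ℏc)³ × (1 GeV in J)⁻³ = 7.696 × 10^-48 m³.
Convert the energy scale: 710 MeV⁻³ = 7.10 × 10^11 GeV⁻³.
Result: 7.10 × 10^11 × 7.696 × 10^-48 = 5.464 × 10^-36 m³.

5.464 × 10^-36 m³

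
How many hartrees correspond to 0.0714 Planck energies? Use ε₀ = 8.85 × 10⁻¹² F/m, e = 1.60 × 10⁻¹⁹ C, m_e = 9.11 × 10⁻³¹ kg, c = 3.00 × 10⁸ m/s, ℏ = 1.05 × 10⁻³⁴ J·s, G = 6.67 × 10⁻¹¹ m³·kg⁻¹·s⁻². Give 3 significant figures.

Planck energy: E_P = √(ℏc⁵/G) = 1.96 × 10⁹ J
hartree: E_h = m_e e⁴/(4πε₀ℏ)² = 4.38 × 10⁻¹⁸ J
0.0714 × 1.96 × 10⁹ / 4.38 × 10⁻¹⁸ = 3.19 × 10²⁵

3.19 × 10²⁵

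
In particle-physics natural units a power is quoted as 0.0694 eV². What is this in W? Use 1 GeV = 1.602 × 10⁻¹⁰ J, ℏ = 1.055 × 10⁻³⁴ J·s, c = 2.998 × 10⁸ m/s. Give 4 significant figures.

1.688 × 10⁻⁵ W

Power is [E]/[T] = [E]²/ℏ.
1 GeV² → 1/ℏ × (1 GeV in J)² = 2.433 × 10¹⁴ W.
Convert the energy scale: 0.0694 eV² = 6.94 × 10⁻²⁰ GeV².
Result: 6.94 × 10⁻²⁰ × 2.433 × 10¹⁴ = 1.688 × 10⁻⁵ W.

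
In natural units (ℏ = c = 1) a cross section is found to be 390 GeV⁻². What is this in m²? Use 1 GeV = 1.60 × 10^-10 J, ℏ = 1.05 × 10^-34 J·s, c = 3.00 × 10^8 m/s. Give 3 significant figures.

1.51 × 10^-29 m²

Area is [L]² = [E]⁻²·(ℏc)²; restore (ℏc)².
1 GeV⁻² → (ℏc)² × (1 GeV in J)⁻² = 3.88 × 10^-32 m².
Result: 390 × 3.88 × 10^-32 = 1.51 × 10^-29 m².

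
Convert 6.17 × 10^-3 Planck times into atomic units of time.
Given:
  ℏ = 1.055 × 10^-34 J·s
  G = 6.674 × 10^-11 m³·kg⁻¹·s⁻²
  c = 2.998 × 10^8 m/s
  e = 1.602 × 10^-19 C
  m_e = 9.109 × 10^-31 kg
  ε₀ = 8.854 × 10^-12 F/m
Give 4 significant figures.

1.373 × 10^-29

Planck time: t_P = √(ℏG/c⁵) = 5.392 × 10^-44 s
atomic unit of time: τ_au = (4πε₀)²ℏ³/(m_e e⁴) = 2.423 × 10^-17 s
6.17 × 10^-3 × 5.392 × 10^-44 / 2.423 × 10^-17 = 1.373 × 10^-29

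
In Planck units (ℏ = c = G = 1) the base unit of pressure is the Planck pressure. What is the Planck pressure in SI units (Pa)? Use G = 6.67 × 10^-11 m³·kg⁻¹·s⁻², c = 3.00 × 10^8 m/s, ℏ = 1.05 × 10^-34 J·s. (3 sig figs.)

4.68 × 10^113 Pa

p_P = c⁷/(ℏG²)
  = 2.19 × 10^59 / 4.67 × 10^-55
  = 4.68 × 10^113 Pa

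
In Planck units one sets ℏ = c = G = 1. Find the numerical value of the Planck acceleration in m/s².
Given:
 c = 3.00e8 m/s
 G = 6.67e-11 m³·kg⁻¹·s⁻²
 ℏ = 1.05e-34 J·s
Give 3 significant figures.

a_P = √(c⁷/(ℏG))
  = √(3.12e103)
  = 5.59e51 m/s²

5.59e51 m/s²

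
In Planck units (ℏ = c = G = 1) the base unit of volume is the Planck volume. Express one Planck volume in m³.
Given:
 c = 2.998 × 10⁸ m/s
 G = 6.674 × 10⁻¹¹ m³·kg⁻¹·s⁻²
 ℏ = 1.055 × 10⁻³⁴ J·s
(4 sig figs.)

V_P = (ℏG/c³)^(3/2)
  = √(1.784 × 10⁻²⁰⁹)
  = 4.224 × 10⁻¹⁰⁵ m³

4.224 × 10⁻¹⁰⁵ m³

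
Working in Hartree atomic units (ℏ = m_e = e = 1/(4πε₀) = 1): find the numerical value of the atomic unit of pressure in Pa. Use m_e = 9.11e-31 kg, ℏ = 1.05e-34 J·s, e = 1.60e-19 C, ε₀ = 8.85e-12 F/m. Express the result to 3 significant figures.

The unique combination of the constants set to 1 with dimensions of pressure is P_au = E_h/a₀³ = m_e⁴e¹⁰/((4πε₀)⁵ℏ⁸).
E_h = 4.38e-18 J
a₀ = 5.26e-11 m
E_h/a₀³ = 3.01e13 Pa

3.01e13 Pa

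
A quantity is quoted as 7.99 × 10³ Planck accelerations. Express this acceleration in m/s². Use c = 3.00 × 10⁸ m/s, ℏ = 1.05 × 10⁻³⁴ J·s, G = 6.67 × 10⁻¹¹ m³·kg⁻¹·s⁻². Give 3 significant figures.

One Planck acceleration: a_P = √(c⁷/(ℏG)) = 5.59 × 10⁵¹ m/s².
7.99 × 10³ × 5.59 × 10⁵¹ m/s² = 4.46 × 10⁵⁵ m/s²

4.46 × 10⁵⁵ m/s²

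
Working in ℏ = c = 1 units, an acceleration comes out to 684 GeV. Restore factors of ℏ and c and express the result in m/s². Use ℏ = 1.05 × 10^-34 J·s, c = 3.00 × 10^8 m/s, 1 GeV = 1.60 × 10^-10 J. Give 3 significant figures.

3.13 × 10^35 m/s²

Acceleration is [L]/[T]² = c·[E]/ℏ.
1 GeV → c/ℏ × (1 GeV in J) = 4.57 × 10^32 m/s².
Result: 684 × 4.57 × 10^32 = 3.13 × 10^35 m/s².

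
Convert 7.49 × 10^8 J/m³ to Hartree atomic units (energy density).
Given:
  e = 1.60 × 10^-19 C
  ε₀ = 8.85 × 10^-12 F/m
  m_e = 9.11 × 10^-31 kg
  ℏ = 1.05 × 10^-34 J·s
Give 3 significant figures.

atomic unit of energy density: u_au = E_h/a₀³ = m_e⁴e¹⁰/((4πε₀)⁵ℏ⁸) = 3.01 × 10^13 J/m³.
7.49 × 10^8 / 3.01 × 10^13 = 2.49 × 10^-5

2.49 × 10^-5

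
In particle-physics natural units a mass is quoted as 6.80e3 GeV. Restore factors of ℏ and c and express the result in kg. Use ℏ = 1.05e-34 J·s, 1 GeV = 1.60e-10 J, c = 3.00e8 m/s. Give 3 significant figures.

Mass is [E]/c²; divide by c².
1 GeV → 1/c² × (1 GeV in J) = 1.78e-27 kg.
Result: 6.80e3 × 1.78e-27 = 1.21e-23 kg.

1.21e-23 kg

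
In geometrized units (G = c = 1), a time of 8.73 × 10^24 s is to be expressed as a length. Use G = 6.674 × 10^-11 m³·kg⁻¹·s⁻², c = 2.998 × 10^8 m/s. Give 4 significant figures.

2.617 × 10^33 m

Time → length via c.
8.73 × 10^24 s × (c) = 2.617 × 10^33 m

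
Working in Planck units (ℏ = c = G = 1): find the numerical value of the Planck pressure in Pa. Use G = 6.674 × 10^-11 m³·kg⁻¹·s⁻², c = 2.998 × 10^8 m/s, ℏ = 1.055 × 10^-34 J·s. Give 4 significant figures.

4.632 × 10^113 Pa

Dimensional analysis gives p_P = c⁷/(ℏG²).
  = 2.177 × 10^59 / 4.699 × 10^-55
  = 4.632 × 10^113 Pa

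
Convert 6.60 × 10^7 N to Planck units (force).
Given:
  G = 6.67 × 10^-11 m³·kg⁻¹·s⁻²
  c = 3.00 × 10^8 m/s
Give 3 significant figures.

Planck force: F_P = c⁴/G = 1.21 × 10^44 N.
6.60 × 10^7 / 1.21 × 10^44 = 5.43 × 10^-37

5.43 × 10^-37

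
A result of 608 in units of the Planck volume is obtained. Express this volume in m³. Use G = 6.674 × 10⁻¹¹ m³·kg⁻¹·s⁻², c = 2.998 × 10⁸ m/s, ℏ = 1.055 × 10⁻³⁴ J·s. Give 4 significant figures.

One Planck volume: V_P = (ℏG/c³)^(3/2) = 4.224 × 10⁻¹⁰⁵ m³.
608 × 4.224 × 10⁻¹⁰⁵ m³ = 2.568 × 10⁻¹⁰² m³

2.568 × 10⁻¹⁰² m³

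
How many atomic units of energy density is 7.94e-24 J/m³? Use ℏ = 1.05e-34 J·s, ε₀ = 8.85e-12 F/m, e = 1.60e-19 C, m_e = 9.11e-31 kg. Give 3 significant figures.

atomic unit of energy density: u_au = E_h/a₀³ = m_e⁴e¹⁰/((4πε₀)⁵ℏ⁸) = 3.01e13 J/m³.
7.94e-24 / 3.01e13 = 2.64e-37

2.64e-37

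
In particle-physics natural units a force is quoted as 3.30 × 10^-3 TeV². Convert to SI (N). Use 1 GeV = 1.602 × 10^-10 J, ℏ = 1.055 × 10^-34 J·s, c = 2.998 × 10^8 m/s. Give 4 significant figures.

Force is [E]/[L] = [E]²/(ℏc); restore (ℏc)⁻¹.
1 GeV² → 1/(ℏc) × (1 GeV in J)² = 8.114 × 10^5 N.
Convert the energy scale: 3.30 × 10^-3 TeV² = 3.30 × 10^3 GeV².
Result: 3.30 × 10^3 × 8.114 × 10^5 = 2.678 × 10^9 N.

2.678 × 10^9 N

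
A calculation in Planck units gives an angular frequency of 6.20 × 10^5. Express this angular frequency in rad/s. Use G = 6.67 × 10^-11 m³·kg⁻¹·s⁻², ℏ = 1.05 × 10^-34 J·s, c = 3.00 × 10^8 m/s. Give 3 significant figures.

1.15 × 10^49 rad/s

One Planck angular frequency: ω_P = √(c⁵/(ℏG)) = 1.86 × 10^43 rad/s.
6.20 × 10^5 × 1.86 × 10^43 rad/s = 1.15 × 10^49 rad/s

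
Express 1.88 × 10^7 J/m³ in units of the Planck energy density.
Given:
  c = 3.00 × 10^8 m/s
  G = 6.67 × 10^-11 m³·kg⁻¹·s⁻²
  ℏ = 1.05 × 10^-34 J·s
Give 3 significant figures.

4.02 × 10^-107

Planck energy density: u_P = c⁷/(ℏG²) = 4.68 × 10^113 J/m³.
1.88 × 10^7 / 4.68 × 10^113 = 4.02 × 10^-107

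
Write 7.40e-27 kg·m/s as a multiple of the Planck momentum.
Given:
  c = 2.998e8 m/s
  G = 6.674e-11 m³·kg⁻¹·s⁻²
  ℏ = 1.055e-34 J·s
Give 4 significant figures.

1.134e-27

Planck momentum: p_P = √(ℏc³/G) = 6.527 kg·m/s.
7.40e-27 / 6.527 = 1.134e-27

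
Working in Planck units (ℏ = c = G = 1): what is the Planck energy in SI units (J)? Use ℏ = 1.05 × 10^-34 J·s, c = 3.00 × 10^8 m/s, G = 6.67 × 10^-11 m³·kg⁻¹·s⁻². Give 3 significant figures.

Dimensional analysis gives E_P = √(ℏc⁵/G).
  = √(3.83 × 10^18)
  = 1.96 × 10^9 J

1.96 × 10^9 J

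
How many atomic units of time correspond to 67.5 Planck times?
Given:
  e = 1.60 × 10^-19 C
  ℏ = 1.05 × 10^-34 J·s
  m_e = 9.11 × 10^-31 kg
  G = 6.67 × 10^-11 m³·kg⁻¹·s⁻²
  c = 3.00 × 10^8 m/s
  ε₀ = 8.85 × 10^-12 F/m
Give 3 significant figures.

1.51 × 10^-25

Planck time: t_P = √(ℏG/c⁵) = 5.37 × 10^-44 s
atomic unit of time: τ_au = (4πε₀)²ℏ³/(m_e e⁴) = 2.40 × 10^-17 s
67.5 × 5.37 × 10^-44 / 2.40 × 10^-17 = 1.51 × 10^-25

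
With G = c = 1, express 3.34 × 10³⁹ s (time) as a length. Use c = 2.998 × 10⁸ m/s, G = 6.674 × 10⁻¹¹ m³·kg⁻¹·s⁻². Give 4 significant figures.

Time → length via c.
3.34 × 10³⁹ s × (c) = 1.001 × 10⁴⁸ m

1.001 × 10⁴⁸ m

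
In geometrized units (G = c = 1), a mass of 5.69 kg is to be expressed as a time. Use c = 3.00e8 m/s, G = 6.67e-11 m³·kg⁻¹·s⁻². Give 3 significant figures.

Mass → time via G/c³.
5.69 kg × (G/c³) = 1.41e-35 s

1.41e-35 s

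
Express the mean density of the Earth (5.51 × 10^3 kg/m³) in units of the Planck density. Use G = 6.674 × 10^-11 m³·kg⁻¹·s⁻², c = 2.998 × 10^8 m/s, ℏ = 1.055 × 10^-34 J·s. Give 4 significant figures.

Planck density: ρ_P = c⁵/(ℏG²) = 5.154 × 10^96 kg/m³.
5.51 × 10^3 / 5.154 × 10^96 = 1.069 × 10^-93

1.069 × 10^-93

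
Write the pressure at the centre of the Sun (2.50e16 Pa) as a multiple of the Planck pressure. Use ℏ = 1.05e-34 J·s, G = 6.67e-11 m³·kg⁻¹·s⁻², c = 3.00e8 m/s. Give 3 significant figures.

5.34e-98

Planck pressure: p_P = c⁷/(ℏG²) = 4.68e113 Pa.
2.50e16 / 4.68e113 = 5.34e-98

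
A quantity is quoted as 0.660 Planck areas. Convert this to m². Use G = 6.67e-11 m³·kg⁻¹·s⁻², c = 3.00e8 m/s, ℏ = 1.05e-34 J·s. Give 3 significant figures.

1.71e-70 m²

One Planck area: A_P = ℏG/c³ = 2.59e-70 m².
0.660 × 2.59e-70 m² = 1.71e-70 m²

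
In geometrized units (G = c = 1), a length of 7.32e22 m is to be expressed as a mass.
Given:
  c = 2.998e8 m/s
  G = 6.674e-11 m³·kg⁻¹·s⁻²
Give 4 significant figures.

9.858e49 kg

Length → mass via c²/G.
7.32e22 m × (c²/G) = 9.858e49 kg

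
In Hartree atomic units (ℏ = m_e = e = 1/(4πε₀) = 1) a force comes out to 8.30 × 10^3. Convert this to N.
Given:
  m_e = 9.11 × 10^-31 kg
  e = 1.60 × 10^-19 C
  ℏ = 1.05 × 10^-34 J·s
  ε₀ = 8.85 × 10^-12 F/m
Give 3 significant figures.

One atomic unit of force: F_au = E_h/a₀ = m_e²e⁶/((4πε₀)³ℏ⁴) = 8.33 × 10^-8 N.
8.30 × 10^3 × 8.33 × 10^-8 N = 6.91 × 10^-4 N

6.91 × 10^-4 N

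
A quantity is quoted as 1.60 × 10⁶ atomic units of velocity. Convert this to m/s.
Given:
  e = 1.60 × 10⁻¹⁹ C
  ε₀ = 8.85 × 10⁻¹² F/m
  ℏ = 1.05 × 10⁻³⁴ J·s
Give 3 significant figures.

3.51 × 10¹² m/s

One atomic unit of velocity: v_au = e²/(4πε₀ℏ) = 2.19 × 10⁶ m/s.
1.60 × 10⁶ × 2.19 × 10⁶ m/s = 3.51 × 10¹² m/s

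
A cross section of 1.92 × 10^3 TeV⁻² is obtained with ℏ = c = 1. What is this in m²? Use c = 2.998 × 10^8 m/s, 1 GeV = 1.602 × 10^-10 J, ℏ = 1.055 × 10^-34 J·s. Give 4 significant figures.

Area is [L]² = [E]⁻²·(ℏc)²; restore (ℏc)².
1 GeV⁻² → (ℏc)² × (1 GeV in J)⁻² = 3.898 × 10^-32 m².
Convert the energy scale: 1.92 × 10^3 TeV⁻² = 1.92 × 10^-3 GeV⁻².
Result: 1.92 × 10^-3 × 3.898 × 10^-32 = 7.484 × 10^-35 m².

7.484 × 10^-35 m²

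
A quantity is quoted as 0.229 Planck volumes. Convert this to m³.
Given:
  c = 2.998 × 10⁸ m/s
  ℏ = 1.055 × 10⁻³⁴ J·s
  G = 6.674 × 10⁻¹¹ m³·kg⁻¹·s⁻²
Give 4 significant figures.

One Planck volume: V_P = (ℏG/c³)^(3/2) = 4.224 × 10⁻¹⁰⁵ m³.
0.229 × 4.224 × 10⁻¹⁰⁵ m³ = 9.673 × 10⁻¹⁰⁶ m³

9.673 × 10⁻¹⁰⁶ m³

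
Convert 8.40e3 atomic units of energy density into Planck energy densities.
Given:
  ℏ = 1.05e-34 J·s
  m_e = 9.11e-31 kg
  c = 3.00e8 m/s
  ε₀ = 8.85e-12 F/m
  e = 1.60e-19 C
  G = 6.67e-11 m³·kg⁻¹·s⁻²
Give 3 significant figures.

5.41e-97

atomic unit of energy density: u_au = E_h/a₀³ = m_e⁴e¹⁰/((4πε₀)⁵ℏ⁸) = 3.01e13 J/m³
Planck energy density: u_P = c⁷/(ℏG²) = 4.68e113 J/m³
8.40e3 × 3.01e13 / 4.68e113 = 5.41e-97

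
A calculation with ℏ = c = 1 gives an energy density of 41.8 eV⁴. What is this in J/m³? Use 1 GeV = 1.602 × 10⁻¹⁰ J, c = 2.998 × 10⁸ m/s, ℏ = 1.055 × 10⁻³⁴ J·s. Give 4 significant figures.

[E]/[L]³ = [E]⁴/(ℏc)³; restore (ℏc)⁻³.
1 GeV⁴ → 1/(ℏc)³ × (1 GeV in J)⁴ = 2.082 × 10³⁷ J/m³.
Convert the energy scale: 41.8 eV⁴ = 4.18 × 10⁻³⁵ GeV⁴.
Result: 4.18 × 10⁻³⁵ × 2.082 × 10³⁷ = 870.1 J/m³.

870.1 J/m³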